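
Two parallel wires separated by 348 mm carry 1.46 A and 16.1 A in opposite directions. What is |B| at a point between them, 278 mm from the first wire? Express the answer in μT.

B ≈ 47.1 μT

Each long wire gives B = μ₀I/(2πd). Distances are d₁ = 0.278 m and d₂ = 0.07 m.
B₁ = 1.05×10⁻⁶ T, B₂ = 4.60×10⁻⁵ T.
Between antiparallel currents both contributions point the same way, so they add. B = B₁ + B₂ = 1.05×10⁻⁶ + 4.60×10⁻⁵ = 4.71×10⁻⁵ T.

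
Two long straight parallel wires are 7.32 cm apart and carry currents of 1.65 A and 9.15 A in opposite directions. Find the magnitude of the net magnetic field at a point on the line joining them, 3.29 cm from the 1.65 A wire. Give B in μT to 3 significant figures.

B ≈ 55.4 μT

Each long wire gives B = μ₀I/(2πd). Distances are d₁ = 0.0329 m and d₂ = 0.0403 m.
B₁ = 1.00×10⁻⁵ T, B₂ = 4.54×10⁻⁵ T.
Between antiparallel currents both contributions point the same way, so they add. B = B₁ + B₂ = 1.00×10⁻⁵ + 4.54×10⁻⁵ = 5.54×10⁻⁵ T.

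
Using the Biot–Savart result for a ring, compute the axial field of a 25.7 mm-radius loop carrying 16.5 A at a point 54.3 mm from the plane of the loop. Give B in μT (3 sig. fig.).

On the axis of a circular loop, B = μ₀IR² / [2(R²+z²)^(3/2)].
R² + z² = (0.0257)² + (0.0543)² = 0.003609 m², and (R²+z²)^(3/2) = 2.17×10⁻⁴ m³.
B = (4π×10⁻⁷ × 16.5 × 0.0006605) / (2 × 2.17×10⁻⁴) = 3.16×10⁻⁵ T.

B ≈ 31.6 μT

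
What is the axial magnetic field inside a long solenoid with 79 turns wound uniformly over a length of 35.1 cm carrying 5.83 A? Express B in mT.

B ≈ 1.65 mT

Inside a long solenoid, B = μ₀nI with n = 225.1 turns/m.
B = 4π×10⁻⁷ × 225.1 × 5.83 = 1.65×10⁻³ T.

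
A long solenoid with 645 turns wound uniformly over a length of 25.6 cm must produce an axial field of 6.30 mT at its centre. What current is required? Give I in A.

Inside a long solenoid B = μ₀nI with n = 2520 m⁻¹, so I = B/(μ₀n).
I = 6.30×10⁻³ / (4π×10⁻⁷ × 2520) = 1.99 A.

I ≈ 1.99 A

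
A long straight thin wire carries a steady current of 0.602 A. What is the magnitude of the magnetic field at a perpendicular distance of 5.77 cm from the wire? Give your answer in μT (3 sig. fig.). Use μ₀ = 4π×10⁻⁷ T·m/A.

B ≈ 2.09 μT

For an infinitely long straight wire, B = μ₀I/(2πd).
B = (4π×10⁻⁷ × 0.602) / (2π × 0.0577) = 2.09×10⁻⁶ T.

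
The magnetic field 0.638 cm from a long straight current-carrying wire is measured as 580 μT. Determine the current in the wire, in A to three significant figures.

I ≈ 18.5 A

For a long straight wire B = μ₀I/(2πd), so I = 2πdB/μ₀.
I = 2π × 0.00638 × 5.80×10⁻⁴ / (4π×10⁻⁷) = 18.5 A.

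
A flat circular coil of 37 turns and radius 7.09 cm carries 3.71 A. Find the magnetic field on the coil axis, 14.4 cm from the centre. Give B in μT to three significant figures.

B ≈ 105 μT

For an N-turn flat coil, B = Nμ₀IR²/[2(R²+z²)^(3/2)] with R = 0.0709 m, z = 0.144 m.
B = 37 × 2.83×10⁻⁶ T = 1.05×10⁻⁴ T.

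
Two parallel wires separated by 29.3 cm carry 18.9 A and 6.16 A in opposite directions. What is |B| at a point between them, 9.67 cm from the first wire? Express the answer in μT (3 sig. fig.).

B ≈ 45.4 μT

Each long wire gives B = μ₀I/(2πd). Distances are d₁ = 0.0967 m and d₂ = 0.1963 m.
B₁ = 3.91×10⁻⁵ T, B₂ = 6.28×10⁻⁶ T.
Between antiparallel currents both contributions point the same way, so they add. B = B₁ + B₂ = 3.91×10⁻⁵ + 6.28×10⁻⁶ = 4.54×10⁻⁵ T.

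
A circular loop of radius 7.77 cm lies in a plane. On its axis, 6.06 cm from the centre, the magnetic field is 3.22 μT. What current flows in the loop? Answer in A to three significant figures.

I ≈ 0.812 A

On the axis of a loop, B = μ₀IR²/[2(R²+z²)^(3/2)], so I = 2B(R²+z²)^(3/2)/(μ₀R²).
R² + z² = 0.006037 + 0.003672 = 0.00971 m²; raised to 3/2 gives 9.57×10⁻⁴ m³.
I = 2 × 3.22×10⁻⁶ × 9.57×10⁻⁴ / (1.26×10⁻⁶ × 0.006037) = 0.812 A.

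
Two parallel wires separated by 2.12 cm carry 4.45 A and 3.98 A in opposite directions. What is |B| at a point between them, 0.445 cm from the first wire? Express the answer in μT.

B ≈ 248 μT

Each long wire gives B = μ₀I/(2πd). Distances are d₁ = 0.00445 m and d₂ = 0.01675 m.
B₁ = 2.00×10⁻⁴ T, B₂ = 4.75×10⁻⁵ T.
Between antiparallel currents both contributions point the same way, so they add. B = B₁ + B₂ = 2.00×10⁻⁴ + 4.75×10⁻⁵ = 2.48×10⁻⁴ T.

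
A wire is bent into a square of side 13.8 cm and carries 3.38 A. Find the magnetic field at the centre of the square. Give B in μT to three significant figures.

B ≈ 27.7 μT

Each side is a finite straight segment at perpendicular distance d = a/(2 tan(π/4)) = 0.069 m from the centre, with end-angles ±π/4.
One side contributes B₁ = (μ₀I/4πd)·2 sin(π/4) = 6.93×10⁻⁶ T.
All 4 sides add in the same direction: B = 4 × 6.93×10⁻⁶ = 2.77×10⁻⁵ T.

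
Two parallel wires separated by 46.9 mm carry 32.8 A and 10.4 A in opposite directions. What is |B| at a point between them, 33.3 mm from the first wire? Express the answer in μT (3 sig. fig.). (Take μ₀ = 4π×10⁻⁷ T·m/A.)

B ≈ 350 μT

Each long wire gives B = μ₀I/(2πd). Distances are d₁ = 0.0333 m and d₂ = 0.0136 m.
B₁ = 1.97×10⁻⁴ T, B₂ = 1.53×10⁻⁴ T.
Between antiparallel currents both contributions point the same way, so they add. B = B₁ + B₂ = 1.97×10⁻⁴ + 1.53×10⁻⁴ = 3.50×10⁻⁴ T.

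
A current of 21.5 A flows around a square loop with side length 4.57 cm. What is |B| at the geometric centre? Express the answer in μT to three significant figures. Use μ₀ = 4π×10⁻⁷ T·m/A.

Each side is a finite straight segment at perpendicular distance d = a/(2 tan(π/4)) = 0.02285 m from the centre, with end-angles ±π/4.
One side contributes B₁ = (μ₀I/4πd)·2 sin(π/4) = 1.33×10⁻⁴ T.
All 4 sides add in the same direction: B = 4 × 1.33×10⁻⁴ = 5.32×10⁻⁴ T.

B ≈ 532 μT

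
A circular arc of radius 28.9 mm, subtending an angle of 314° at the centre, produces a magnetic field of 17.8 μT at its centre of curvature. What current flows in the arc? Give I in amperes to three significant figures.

For a circular arc, B = μ₀Iφ/(4πR) with φ in radians; here φ = 5.48 rad.
So I = 4πRB/(μ₀φ) = 4π × 0.0289 × 1.78×10⁻⁵ / (4π×10⁻⁷ × 5.48) = 0.939 A.

I ≈ 0.939 A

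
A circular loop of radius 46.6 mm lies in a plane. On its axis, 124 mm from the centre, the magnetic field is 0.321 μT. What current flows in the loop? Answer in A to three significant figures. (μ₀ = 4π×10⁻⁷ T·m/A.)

I ≈ 0.547 A

On the axis of a loop, B = μ₀IR²/[2(R²+z²)^(3/2)], so I = 2B(R²+z²)^(3/2)/(μ₀R²).
R² + z² = 0.002172 + 0.01538 = 0.01755 m²; raised to 3/2 gives 2.32×10⁻³ m³.
I = 2 × 3.21×10⁻⁷ × 2.32×10⁻³ / (1.26×10⁻⁶ × 0.002172) = 0.547 A.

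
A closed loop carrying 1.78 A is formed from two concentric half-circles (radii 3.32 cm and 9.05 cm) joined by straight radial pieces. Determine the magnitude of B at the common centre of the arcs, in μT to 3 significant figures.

B ≈ 10.7 μT

The radial connectors point toward the centre, so dl × r̂ = 0 and they contribute nothing.
Each semicircle gives μ₀I/(4R): inner arc 1.68×10⁻⁵ T, outer arc 6.18×10⁻⁶ T.
The two arcs carry current in opposite angular senses, so their fields oppose: B = |1.68×10⁻⁵ − 6.18×10⁻⁶| = 1.07×10⁻⁵ T.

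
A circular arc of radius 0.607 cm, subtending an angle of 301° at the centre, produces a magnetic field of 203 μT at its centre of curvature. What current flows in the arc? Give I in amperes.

I ≈ 2.35 A

For a circular arc, B = μ₀Iφ/(4πR) with φ in radians; here φ = 5.253 rad.
So I = 4πRB/(μ₀φ) = 4π × 0.00607 × 2.03×10⁻⁴ / (4π×10⁻⁷ × 5.253) = 2.35 A.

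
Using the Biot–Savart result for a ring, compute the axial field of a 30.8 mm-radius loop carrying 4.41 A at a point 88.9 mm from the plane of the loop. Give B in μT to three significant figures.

On the axis of a circular loop, B = μ₀IR² / [2(R²+z²)^(3/2)].
R² + z² = (0.0308)² + (0.0889)² = 0.008852 m², and (R²+z²)^(3/2) = 8.33×10⁻⁴ m³.
B = (4π×10⁻⁷ × 4.41 × 0.0009486) / (2 × 8.33×10⁻⁴) = 3.16×10⁻⁶ T.

B ≈ 3.16 μT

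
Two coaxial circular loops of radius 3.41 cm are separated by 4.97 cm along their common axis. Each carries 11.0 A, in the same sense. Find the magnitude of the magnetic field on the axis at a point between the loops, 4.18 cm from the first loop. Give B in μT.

B ≈ 239 μT

Each loop contributes B = μ₀IR²/[2(R²+z²)^(3/2)] on the axis, with z measured from that loop.
Loop 1 (z = 0.0418 m): B₁ = 5.12×10⁻⁵ T. Loop 2 (z = 0.0079 m): B₂ = 1.87×10⁻⁴ T.
The fields add: B = B₁ + B₂ = 2.39×10⁻⁴ T.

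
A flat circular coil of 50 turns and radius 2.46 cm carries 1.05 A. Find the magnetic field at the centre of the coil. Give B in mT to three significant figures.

B ≈ 1.34 mT

For an N-turn flat coil, B = Nμ₀I/(2R) with R = 0.0246 m.
B = 50 × 2.68×10⁻⁵ T = 1.34×10⁻³ T.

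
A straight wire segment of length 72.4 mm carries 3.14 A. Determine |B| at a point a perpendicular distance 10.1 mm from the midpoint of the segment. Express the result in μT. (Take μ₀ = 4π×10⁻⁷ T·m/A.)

B ≈ 59.9 μT

For a finite straight segment, B = (μ₀I/4πd)(sinθ₁ + sinθ₂), where θ₁, θ₂ are the angles from the perpendicular to each end.
The perpendicular from the point meets the wire at its midpoint, so each end is L/2 = 0.0362 m away along the wire.
sinθ₁ = 0.0362/√(0.0362²+0.0101²) = 0.9632; sinθ₂ = 0.0362/√(0.0362²+0.0101²) = 0.9632.
B = (4π×10⁻⁷ × 3.14) / (4π × 0.0101) × (0.9632 + 0.9632) = 5.99×10⁻⁵ T.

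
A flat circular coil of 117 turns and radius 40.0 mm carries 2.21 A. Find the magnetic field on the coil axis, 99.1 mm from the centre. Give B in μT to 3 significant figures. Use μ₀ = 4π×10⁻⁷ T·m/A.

For an N-turn flat coil, B = Nμ₀IR²/[2(R²+z²)^(3/2)] with R = 0.04 m, z = 0.0991 m.
B = 117 × 1.82×10⁻⁶ T = 2.13×10⁻⁴ T.

B ≈ 213 μT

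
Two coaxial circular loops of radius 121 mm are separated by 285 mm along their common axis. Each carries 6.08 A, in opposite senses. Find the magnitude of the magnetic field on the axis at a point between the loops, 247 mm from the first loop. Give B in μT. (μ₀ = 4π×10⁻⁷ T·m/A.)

Each loop contributes B = μ₀IR²/[2(R²+z²)^(3/2)] on the axis, with z measured from that loop.
Loop 1 (z = 0.247 m): B₁ = 2.69×10⁻⁶ T. Loop 2 (z = 0.038 m): B₂ = 2.74×10⁻⁵ T.
The fields oppose: B = |B₁ − B₂| = 2.47×10⁻⁵ T.

B ≈ 24.7 μT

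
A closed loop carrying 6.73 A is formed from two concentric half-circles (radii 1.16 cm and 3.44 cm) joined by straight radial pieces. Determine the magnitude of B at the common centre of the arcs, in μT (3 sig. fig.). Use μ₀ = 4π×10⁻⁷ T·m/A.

The radial connectors point toward the centre, so dl × r̂ = 0 and they contribute nothing.
Each semicircle gives μ₀I/(4R): inner arc 1.82×10⁻⁴ T, outer arc 6.15×10⁻⁵ T.
The two arcs carry current in opposite angular senses, so their fields oppose: B = |1.82×10⁻⁴ − 6.15×10⁻⁵| = 1.21×10⁻⁴ T.

B ≈ 121 μT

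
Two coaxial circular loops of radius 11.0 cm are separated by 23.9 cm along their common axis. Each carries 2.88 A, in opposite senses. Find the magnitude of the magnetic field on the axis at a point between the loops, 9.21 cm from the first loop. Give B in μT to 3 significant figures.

B ≈ 3.87 μT

Each loop contributes B = μ₀IR²/[2(R²+z²)^(3/2)] on the axis, with z measured from that loop.
Loop 1 (z = 0.0921 m): B₁ = 7.42×10⁻⁶ T. Loop 2 (z = 0.1469 m): B₂ = 3.54×10⁻⁶ T.
The fields oppose: B = |B₁ − B₂| = 3.87×10⁻⁶ T.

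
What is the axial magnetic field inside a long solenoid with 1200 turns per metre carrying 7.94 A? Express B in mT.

Inside a long solenoid, B = μ₀nI with n = 1200 turns/m.
B = 4π×10⁻⁷ × 1200 × 7.94 = 1.20×10⁻² T.

B ≈ 12.0 mT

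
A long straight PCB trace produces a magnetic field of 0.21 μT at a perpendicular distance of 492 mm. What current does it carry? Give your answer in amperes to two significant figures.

For a long straight wire B = μ₀I/(2πd), so I = 2πdB/μ₀.
I = 2π × 0.492 × 2.10×10⁻⁷ / (4π×10⁻⁷) = 0.517 A.

I ≈ 0.52 A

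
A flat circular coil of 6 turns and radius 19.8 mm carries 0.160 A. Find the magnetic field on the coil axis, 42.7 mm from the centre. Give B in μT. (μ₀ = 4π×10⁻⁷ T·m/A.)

B ≈ 2.27 μT

For an N-turn flat coil, B = Nμ₀IR²/[2(R²+z²)^(3/2)] with R = 0.0198 m, z = 0.0427 m.
B = 6 × 3.78×10⁻⁷ T = 2.27×10⁻⁶ T.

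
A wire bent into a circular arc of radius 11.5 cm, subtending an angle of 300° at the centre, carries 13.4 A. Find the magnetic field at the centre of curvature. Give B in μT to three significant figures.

The Biot–Savart field of a circular arc at its centre is B = μ₀Iφ/(4πR), with φ = 5.236 rad.
B = (4π×10⁻⁷ × 13.4 × 5.236) / (4π × 0.115) = 6.10×10⁻⁵ T.

B ≈ 61.0 μT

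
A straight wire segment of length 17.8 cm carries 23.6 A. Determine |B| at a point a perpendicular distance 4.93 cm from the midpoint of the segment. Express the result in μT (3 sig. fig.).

B ≈ 83.7 μT

For a finite straight segment, B = (μ₀I/4πd)(sinθ₁ + sinθ₂), where θ₁, θ₂ are the angles from the perpendicular to each end.
The perpendicular from the point meets the wire at its midpoint, so each end is L/2 = 0.089 m away along the wire.
sinθ₁ = 0.089/√(0.089²+0.0493²) = 0.8748; sinθ₂ = 0.089/√(0.089²+0.0493²) = 0.8748.
B = (4π×10⁻⁷ × 23.6) / (4π × 0.0493) × (0.8748 + 0.8748) = 8.37×10⁻⁵ T.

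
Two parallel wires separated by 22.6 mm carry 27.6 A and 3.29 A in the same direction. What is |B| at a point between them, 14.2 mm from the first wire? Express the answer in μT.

B ≈ 310 μT

Each long wire gives B = μ₀I/(2πd). Distances are d₁ = 0.0142 m and d₂ = 0.0084 m.
B₁ = 3.89×10⁻⁴ T, B₂ = 7.83×10⁻⁵ T.
Between parallel currents the two contributions point in opposite directions, so they subtract. B = |B₁ − B₂| = |3.89×10⁻⁴ − 7.83×10⁻⁵| = 3.10×10⁻⁴ T.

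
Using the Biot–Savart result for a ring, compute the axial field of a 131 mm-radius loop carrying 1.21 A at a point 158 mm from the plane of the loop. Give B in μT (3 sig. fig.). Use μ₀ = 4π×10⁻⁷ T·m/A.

B ≈ 1.51 μT

On the axis of a circular loop, B = μ₀IR² / [2(R²+z²)^(3/2)].
R² + z² = (0.131)² + (0.158)² = 0.04213 m², and (R²+z²)^(3/2) = 8.65×10⁻³ m³.
B = (4π×10⁻⁷ × 1.21 × 0.01716) / (2 × 8.65×10⁻³) = 1.51×10⁻⁶ T.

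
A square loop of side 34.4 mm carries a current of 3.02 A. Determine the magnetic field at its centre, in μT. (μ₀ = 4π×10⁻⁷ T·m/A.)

Each side is a finite straight segment at perpendicular distance d = a/(2 tan(π/4)) = 0.0172 m from the centre, with end-angles ±π/4.
One side contributes B₁ = (μ₀I/4πd)·2 sin(π/4) = 2.48×10⁻⁵ T.
All 4 sides add in the same direction: B = 4 × 2.48×10⁻⁵ = 9.93×10⁻⁵ T.

B ≈ 99.3 μT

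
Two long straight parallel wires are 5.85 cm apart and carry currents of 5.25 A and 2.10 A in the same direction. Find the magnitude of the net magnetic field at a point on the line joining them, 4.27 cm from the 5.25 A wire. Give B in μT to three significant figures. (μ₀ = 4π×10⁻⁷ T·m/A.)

Each long wire gives B = μ₀I/(2πd). Distances are d₁ = 0.0427 m and d₂ = 0.0158 m.
B₁ = 2.46×10⁻⁵ T, B₂ = 2.66×10⁻⁵ T.
Between parallel currents the two contributions point in opposite directions, so they subtract. B = |B₁ − B₂| = |2.46×10⁻⁵ − 2.66×10⁻⁵| = 1.99×10⁻⁶ T.

B ≈ 1.99 μT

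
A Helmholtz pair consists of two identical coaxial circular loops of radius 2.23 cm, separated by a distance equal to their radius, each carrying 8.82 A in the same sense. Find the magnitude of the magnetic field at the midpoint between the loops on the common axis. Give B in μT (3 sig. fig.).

B ≈ 356 μT

Each loop contributes B = μ₀IR²/[2(R²+z²)^(3/2)] on the axis, with z measured from that loop.
Loop 1 (z = 0.01115 m): B₁ = 1.78×10⁻⁴ T. Loop 2 (z = 0.01115 m): B₂ = 1.78×10⁻⁴ T.
The fields add: B = B₁ + B₂ = 3.56×10⁻⁴ T.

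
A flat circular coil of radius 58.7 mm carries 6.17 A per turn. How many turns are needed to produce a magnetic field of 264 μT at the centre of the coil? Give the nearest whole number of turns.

N = 4

For an N-turn coil, B = Nμ₀I/(2R). A single turn gives B₁ = 6.60×10⁻⁵ T with R = 0.0587 m.
N = B/B₁ = 2.64×10⁻⁴ / 6.60×10⁻⁵ = 4.00.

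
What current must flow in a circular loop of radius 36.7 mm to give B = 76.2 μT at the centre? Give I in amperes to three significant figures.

I ≈ 4.45 A

At the centre of a circular loop B = μ₀I/(2R), so I = 2RB/μ₀.
With R = 0.0367 m, I = 2 × 0.0367 × 7.62×10⁻⁵ / (4π×10⁻⁷) = 4.45 A.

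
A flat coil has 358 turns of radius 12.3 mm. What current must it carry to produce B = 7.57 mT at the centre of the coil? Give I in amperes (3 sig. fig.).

I ≈ 0.414 A

For an N-turn coil, B = Nμ₀I/(2R) with R = 0.0123 m, so I = 2RB/(Nμ₀) = 2 × 0.0123 × 7.57×10⁻³ / (358 × 4π×10⁻⁷) = 0.414 A.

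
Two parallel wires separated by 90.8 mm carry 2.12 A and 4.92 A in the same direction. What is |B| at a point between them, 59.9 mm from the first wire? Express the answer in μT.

Each long wire gives B = μ₀I/(2πd). Distances are d₁ = 0.0599 m and d₂ = 0.0309 m.
B₁ = 7.08×10⁻⁶ T, B₂ = 3.18×10⁻⁵ T.
Between parallel currents the two contributions point in opposite directions, so they subtract. B = |B₁ − B₂| = |7.08×10⁻⁶ − 3.18×10⁻⁵| = 2.48×10⁻⁵ T.

B ≈ 24.8 μT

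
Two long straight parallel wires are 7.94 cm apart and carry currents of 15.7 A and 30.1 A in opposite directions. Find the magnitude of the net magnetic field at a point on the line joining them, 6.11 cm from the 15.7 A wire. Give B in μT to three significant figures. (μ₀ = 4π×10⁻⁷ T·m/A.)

B ≈ 380 μT

Each long wire gives B = μ₀I/(2πd). Distances are d₁ = 0.0611 m and d₂ = 0.0183 m.
B₁ = 5.14×10⁻⁵ T, B₂ = 3.29×10⁻⁴ T.
Between antiparallel currents both contributions point the same way, so they add. B = B₁ + B₂ = 5.14×10⁻⁵ + 3.29×10⁻⁴ = 3.80×10⁻⁴ T.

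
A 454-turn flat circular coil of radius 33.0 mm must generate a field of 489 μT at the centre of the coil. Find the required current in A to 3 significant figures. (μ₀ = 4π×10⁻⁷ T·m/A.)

For an N-turn coil, B = Nμ₀I/(2R) with R = 0.033 m, so I = 2RB/(Nμ₀) = 2 × 0.033 × 4.89×10⁻⁴ / (454 × 4π×10⁻⁷) = 5.66×10⁻² A.

I ≈ 0.0566 A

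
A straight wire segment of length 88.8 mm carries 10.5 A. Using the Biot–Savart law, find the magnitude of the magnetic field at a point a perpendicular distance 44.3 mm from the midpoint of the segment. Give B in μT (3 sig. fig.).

B ≈ 33.6 μT

For a finite straight segment, B = (μ₀I/4πd)(sinθ₁ + sinθ₂), where θ₁, θ₂ are the angles from the perpendicular to each end.
The perpendicular from the point meets the wire at its midpoint, so each end is L/2 = 0.0444 m away along the wire.
sinθ₁ = 0.0444/√(0.0444²+0.0443²) = 0.7079; sinθ₂ = 0.0444/√(0.0444²+0.0443²) = 0.7079.
B = (4π×10⁻⁷ × 10.5) / (4π × 0.0443) × (0.7079 + 0.7079) = 3.36×10⁻⁵ T.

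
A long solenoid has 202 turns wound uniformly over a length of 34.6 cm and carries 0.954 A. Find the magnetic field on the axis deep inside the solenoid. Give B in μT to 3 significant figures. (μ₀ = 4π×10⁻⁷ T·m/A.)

B ≈ 700 μT

Inside a long solenoid, B = μ₀nI with n = 583.8 turns/m.
B = 4π×10⁻⁷ × 583.8 × 0.954 = 7.00×10⁻⁴ T.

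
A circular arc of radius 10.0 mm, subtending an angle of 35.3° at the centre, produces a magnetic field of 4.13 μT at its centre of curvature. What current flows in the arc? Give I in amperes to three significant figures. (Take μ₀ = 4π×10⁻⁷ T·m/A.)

I ≈ 0.670 A

For a circular arc, B = μ₀Iφ/(4πR) with φ in radians; here φ = 0.6161 rad.
So I = 4πRB/(μ₀φ) = 4π × 0.01 × 4.13×10⁻⁶ / (4π×10⁻⁷ × 0.6161) = 0.670 A.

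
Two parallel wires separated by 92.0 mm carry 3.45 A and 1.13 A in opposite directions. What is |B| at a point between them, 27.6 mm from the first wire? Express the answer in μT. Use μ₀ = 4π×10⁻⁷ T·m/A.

B ≈ 28.5 μT

Each long wire gives B = μ₀I/(2πd). Distances are d₁ = 0.0276 m and d₂ = 0.0644 m.
B₁ = 2.50×10⁻⁵ T, B₂ = 3.51×10⁻⁶ T.
Between antiparallel currents both contributions point the same way, so they add. B = B₁ + B₂ = 2.50×10⁻⁵ + 3.51×10⁻⁶ = 2.85×10⁻⁵ T.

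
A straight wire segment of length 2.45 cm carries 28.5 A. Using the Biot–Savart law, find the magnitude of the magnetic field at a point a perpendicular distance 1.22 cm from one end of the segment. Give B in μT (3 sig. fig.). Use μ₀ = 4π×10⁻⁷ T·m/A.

B ≈ 209 μT

For a finite straight segment, B = (μ₀I/4πd)(sinθ₁ + sinθ₂), where θ₁, θ₂ are the angles from the perpendicular to each end.
The perpendicular foot is at one end, so the two end-offsets along the wire are 0 and L = 0.0245 m.
sinθ₁ = 0/√(0²+0.0122²) = 0.0000; sinθ₂ = 0.0245/√(0.0245²+0.0122²) = 0.8952.
B = (4π×10⁻⁷ × 28.5) / (4π × 0.0122) × (0.0000 + 0.8952) = 2.09×10⁻⁴ T.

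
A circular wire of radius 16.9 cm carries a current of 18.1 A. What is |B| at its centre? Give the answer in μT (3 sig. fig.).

B ≈ 67.3 μT

At the centre of a circular loop the Biot–Savart law gives B = μ₀I/(2R).
B = (4π×10⁻⁷ × 18.1) / (2 × 0.169) = 6.73×10⁻⁵ T.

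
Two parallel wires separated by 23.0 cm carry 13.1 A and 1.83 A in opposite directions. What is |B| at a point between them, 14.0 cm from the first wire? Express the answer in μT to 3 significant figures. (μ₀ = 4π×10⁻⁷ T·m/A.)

B ≈ 22.8 μT

Each long wire gives B = μ₀I/(2πd). Distances are d₁ = 0.14 m and d₂ = 0.09 m.
B₁ = 1.87×10⁻⁵ T, B₂ = 4.07×10⁻⁶ T.
Between antiparallel currents both contributions point the same way, so they add. B = B₁ + B₂ = 1.87×10⁻⁵ + 4.07×10⁻⁶ = 2.28×10⁻⁵ T.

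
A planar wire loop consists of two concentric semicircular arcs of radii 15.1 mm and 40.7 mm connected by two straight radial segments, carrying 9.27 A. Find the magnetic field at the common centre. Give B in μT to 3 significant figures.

B ≈ 121 μT

The radial connectors point toward the centre, so dl × r̂ = 0 and they contribute nothing.
Each semicircle gives μ₀I/(4R): inner arc 1.93×10⁻⁴ T, outer arc 7.16×10⁻⁵ T.
The two arcs carry current in opposite angular senses, so their fields oppose: B = |1.93×10⁻⁴ − 7.16×10⁻⁵| = 1.21×10⁻⁴ T.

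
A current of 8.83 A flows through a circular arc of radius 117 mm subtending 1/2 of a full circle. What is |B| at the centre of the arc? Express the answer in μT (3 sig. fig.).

B ≈ 23.7 μT

The Biot–Savart field of a circular arc at its centre is B = μ₀Iφ/(4πR), with φ = 3.142 rad.
B = (4π×10⁻⁷ × 8.83 × 3.142) / (4π × 0.117) = 2.37×10⁻⁵ T.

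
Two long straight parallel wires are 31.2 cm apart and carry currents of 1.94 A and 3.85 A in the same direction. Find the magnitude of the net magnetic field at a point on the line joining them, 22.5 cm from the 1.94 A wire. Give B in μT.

Each long wire gives B = μ₀I/(2πd). Distances are d₁ = 0.225 m and d₂ = 0.087 m.
B₁ = 1.72×10⁻⁶ T, B₂ = 8.85×10⁻⁶ T.
Between parallel currents the two contributions point in opposite directions, so they subtract. B = |B₁ − B₂| = |1.72×10⁻⁶ − 8.85×10⁻⁶| = 7.13×10⁻⁶ T.

B ≈ 7.13 μT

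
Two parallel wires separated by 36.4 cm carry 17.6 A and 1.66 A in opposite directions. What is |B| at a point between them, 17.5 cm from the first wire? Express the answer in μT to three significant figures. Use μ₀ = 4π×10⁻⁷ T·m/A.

B ≈ 21.9 μT

Each long wire gives B = μ₀I/(2πd). Distances are d₁ = 0.175 m and d₂ = 0.189 m.
B₁ = 2.01×10⁻⁵ T, B₂ = 1.76×10⁻⁶ T.
Between antiparallel currents both contributions point the same way, so they add. B = B₁ + B₂ = 2.01×10⁻⁵ + 1.76×10⁻⁶ = 2.19×10⁻⁵ T.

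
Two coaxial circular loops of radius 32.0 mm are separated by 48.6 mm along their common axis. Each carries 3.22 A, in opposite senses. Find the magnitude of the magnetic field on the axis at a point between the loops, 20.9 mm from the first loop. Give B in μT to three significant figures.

Each loop contributes B = μ₀IR²/[2(R²+z²)^(3/2)] on the axis, with z measured from that loop.
Loop 1 (z = 0.0209 m): B₁ = 3.71×10⁻⁵ T. Loop 2 (z = 0.0277 m): B₂ = 2.73×10⁻⁵ T.
The fields oppose: B = |B₁ − B₂| = 9.78×10⁻⁶ T.

B ≈ 9.78 μT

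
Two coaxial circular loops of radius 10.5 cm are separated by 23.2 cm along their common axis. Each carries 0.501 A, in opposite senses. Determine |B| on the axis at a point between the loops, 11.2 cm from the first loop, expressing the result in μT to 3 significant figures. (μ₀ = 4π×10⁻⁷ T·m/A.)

Each loop contributes B = μ₀IR²/[2(R²+z²)^(3/2)] on the axis, with z measured from that loop.
Loop 1 (z = 0.112 m): B₁ = 9.59×10⁻⁷ T. Loop 2 (z = 0.12 m): B₂ = 8.56×10⁻⁷ T.
The fields oppose: B = |B₁ − B₂| = 1.03×10⁻⁷ T.

B ≈ 0.103 μT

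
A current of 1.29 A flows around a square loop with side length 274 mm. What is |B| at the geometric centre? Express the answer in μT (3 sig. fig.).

Each side is a finite straight segment at perpendicular distance d = a/(2 tan(π/4)) = 0.137 m from the centre, with end-angles ±π/4.
One side contributes B₁ = (μ₀I/4πd)·2 sin(π/4) = 1.33×10⁻⁶ T.
All 4 sides add in the same direction: B = 4 × 1.33×10⁻⁶ = 5.33×10⁻⁶ T.

B ≈ 5.33 μT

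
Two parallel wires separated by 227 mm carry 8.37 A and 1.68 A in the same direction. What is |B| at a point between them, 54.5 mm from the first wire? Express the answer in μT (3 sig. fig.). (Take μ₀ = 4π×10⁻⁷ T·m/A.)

B ≈ 28.8 μT

Each long wire gives B = μ₀I/(2πd). Distances are d₁ = 0.0545 m and d₂ = 0.1725 m.
B₁ = 3.07×10⁻⁵ T, B₂ = 1.95×10⁻⁶ T.
Between parallel currents the two contributions point in opposite directions, so they subtract. B = |B₁ − B₂| = |3.07×10⁻⁵ − 1.95×10⁻⁶| = 2.88×10⁻⁵ T.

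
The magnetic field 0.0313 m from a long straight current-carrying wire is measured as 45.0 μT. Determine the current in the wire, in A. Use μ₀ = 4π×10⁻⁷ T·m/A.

I ≈ 7.04 A

For a long straight wire B = μ₀I/(2πd), so I = 2πdB/μ₀.
I = 2π × 0.0313 × 4.50×10⁻⁵ / (4π×10⁻⁷) = 7.04 A.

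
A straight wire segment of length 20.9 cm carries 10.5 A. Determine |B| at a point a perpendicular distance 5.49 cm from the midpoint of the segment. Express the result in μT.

For a finite straight segment, B = (μ₀I/4πd)(sinθ₁ + sinθ₂), where θ₁, θ₂ are the angles from the perpendicular to each end.
The perpendicular from the point meets the wire at its midpoint, so each end is L/2 = 0.1045 m away along the wire.
sinθ₁ = 0.1045/√(0.1045²+0.0549²) = 0.8853; sinθ₂ = 0.1045/√(0.1045²+0.0549²) = 0.8853.
B = (4π×10⁻⁷ × 10.5) / (4π × 0.0549) × (0.8853 + 0.8853) = 3.39×10⁻⁵ T.

B ≈ 33.9 μT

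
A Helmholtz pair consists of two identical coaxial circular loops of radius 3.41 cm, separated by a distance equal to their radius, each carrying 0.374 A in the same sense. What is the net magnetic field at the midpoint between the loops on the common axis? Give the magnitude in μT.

Each loop contributes B = μ₀IR²/[2(R²+z²)^(3/2)] on the axis, with z measured from that loop.
Loop 1 (z = 0.01705 m): B₁ = 4.93×10⁻⁶ T. Loop 2 (z = 0.01705 m): B₂ = 4.93×10⁻⁶ T.
The fields add: B = B₁ + B₂ = 9.86×10⁻⁶ T.

B ≈ 9.86 μT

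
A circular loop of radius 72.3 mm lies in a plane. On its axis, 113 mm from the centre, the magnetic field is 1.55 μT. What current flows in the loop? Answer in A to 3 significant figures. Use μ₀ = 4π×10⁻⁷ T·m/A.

I ≈ 1.14 A

On the axis of a loop, B = μ₀IR²/[2(R²+z²)^(3/2)], so I = 2B(R²+z²)^(3/2)/(μ₀R²).
R² + z² = 0.005227 + 0.01277 = 0.018 m²; raised to 3/2 gives 2.41×10⁻³ m³.
I = 2 × 1.55×10⁻⁶ × 2.41×10⁻³ / (1.26×10⁻⁶ × 0.005227) = 1.14 A.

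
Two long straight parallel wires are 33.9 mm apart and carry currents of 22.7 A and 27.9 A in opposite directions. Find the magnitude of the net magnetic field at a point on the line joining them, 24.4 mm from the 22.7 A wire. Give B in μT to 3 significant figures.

B ≈ 773 μT

Each long wire gives B = μ₀I/(2πd). Distances are d₁ = 0.0244 m and d₂ = 0.0095 m.
B₁ = 1.86×10⁻⁴ T, B₂ = 5.87×10⁻⁴ T.
Between antiparallel currents both contributions point the same way, so they add. B = B₁ + B₂ = 1.86×10⁻⁴ + 5.87×10⁻⁴ = 7.73×10⁻⁴ T.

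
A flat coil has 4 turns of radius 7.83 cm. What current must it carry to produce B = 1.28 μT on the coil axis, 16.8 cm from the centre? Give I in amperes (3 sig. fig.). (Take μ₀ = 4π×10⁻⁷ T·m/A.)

I ≈ 0.529 A

For an N-turn coil, B = Nμ₀IR²/[2(R²+z²)^(3/2)] with R = 0.0783 m, z = 0.168 m, so I = 2B(R²+z²)^(3/2)/(Nμ₀R²) = 2 × 1.28×10⁻⁶ × 6.37×10⁻³ / (4 × 4π×10⁻⁷ × 0.006131) = 0.529 A.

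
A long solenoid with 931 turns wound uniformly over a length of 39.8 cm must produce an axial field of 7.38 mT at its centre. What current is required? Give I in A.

Inside a long solenoid B = μ₀nI with n = 2339 m⁻¹, so I = B/(μ₀n).
I = 7.38×10⁻³ / (4π×10⁻⁷ × 2339) = 2.51 A.

I ≈ 2.51 A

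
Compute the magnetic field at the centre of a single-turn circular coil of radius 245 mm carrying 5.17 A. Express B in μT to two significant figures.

At the centre of a circular loop the Biot–Savart law gives B = μ₀I/(2R).
B = (4π×10⁻⁷ × 5.17) / (2 × 0.245) = 1.33×10⁻⁵ T.

B ≈ 13 μT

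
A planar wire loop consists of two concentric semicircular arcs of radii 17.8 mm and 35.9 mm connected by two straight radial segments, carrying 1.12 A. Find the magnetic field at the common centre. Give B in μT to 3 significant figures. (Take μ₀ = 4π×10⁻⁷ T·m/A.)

B ≈ 9.97 μT

The radial connectors point toward the centre, so dl × r̂ = 0 and they contribute nothing.
Each semicircle gives μ₀I/(4R): inner arc 1.98×10⁻⁵ T, outer arc 9.80×10⁻⁶ T.
The two arcs carry current in opposite angular senses, so their fields oppose: B = |1.98×10⁻⁵ − 9.80×10⁻⁶| = 9.97×10⁻⁶ T.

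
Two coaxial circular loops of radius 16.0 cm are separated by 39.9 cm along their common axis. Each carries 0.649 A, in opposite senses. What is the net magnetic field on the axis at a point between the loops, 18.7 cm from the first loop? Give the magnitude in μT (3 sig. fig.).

Each loop contributes B = μ₀IR²/[2(R²+z²)^(3/2)] on the axis, with z measured from that loop.
Loop 1 (z = 0.187 m): B₁ = 7.00×10⁻⁷ T. Loop 2 (z = 0.212 m): B₂ = 5.57×10⁻⁷ T.
The fields oppose: B = |B₁ − B₂| = 1.43×10⁻⁷ T.

B ≈ 0.143 μT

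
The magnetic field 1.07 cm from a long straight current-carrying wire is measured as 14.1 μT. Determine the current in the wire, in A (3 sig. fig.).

For a long straight wire B = μ₀I/(2πd), so I = 2πdB/μ₀.
I = 2π × 0.0107 × 1.41×10⁻⁵ / (4π×10⁻⁷) = 0.754 A.

I ≈ 0.754 A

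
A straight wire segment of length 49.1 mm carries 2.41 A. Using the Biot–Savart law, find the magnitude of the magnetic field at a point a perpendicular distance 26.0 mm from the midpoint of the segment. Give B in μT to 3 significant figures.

B ≈ 12.7 μT

For a finite straight segment, B = (μ₀I/4πd)(sinθ₁ + sinθ₂), where θ₁, θ₂ are the angles from the perpendicular to each end.
The perpendicular from the point meets the wire at its midpoint, so each end is L/2 = 0.02455 m away along the wire.
sinθ₁ = 0.02455/√(0.02455²+0.026²) = 0.6865; sinθ₂ = 0.02455/√(0.02455²+0.026²) = 0.6865.
B = (4π×10⁻⁷ × 2.41) / (4π × 0.026) × (0.6865 + 0.6865) = 1.27×10⁻⁵ T.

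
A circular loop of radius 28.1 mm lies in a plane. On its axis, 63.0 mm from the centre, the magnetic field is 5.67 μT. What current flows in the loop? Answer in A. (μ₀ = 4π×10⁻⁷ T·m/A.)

I ≈ 3.75 A

On the axis of a loop, B = μ₀IR²/[2(R²+z²)^(3/2)], so I = 2B(R²+z²)^(3/2)/(μ₀R²).
R² + z² = 0.0007896 + 0.003969 = 0.004759 m²; raised to 3/2 gives 3.28×10⁻⁴ m³.
I = 2 × 5.67×10⁻⁶ × 3.28×10⁻⁴ / (1.26×10⁻⁶ × 0.0007896) = 3.75 A.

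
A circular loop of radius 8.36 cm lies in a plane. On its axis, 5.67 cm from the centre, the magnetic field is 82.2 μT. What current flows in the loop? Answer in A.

I ≈ 19.3 A

On the axis of a loop, B = μ₀IR²/[2(R²+z²)^(3/2)], so I = 2B(R²+z²)^(3/2)/(μ₀R²).
R² + z² = 0.006989 + 0.003215 = 0.0102 m²; raised to 3/2 gives 1.03×10⁻³ m³.
I = 2 × 8.22×10⁻⁵ × 1.03×10⁻³ / (1.26×10⁻⁶ × 0.006989) = 19.3 A.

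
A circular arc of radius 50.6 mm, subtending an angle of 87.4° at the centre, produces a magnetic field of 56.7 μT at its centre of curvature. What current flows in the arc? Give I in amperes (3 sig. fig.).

For a circular arc, B = μ₀Iφ/(4πR) with φ in radians; here φ = 1.525 rad.
So I = 4πRB/(μ₀φ) = 4π × 0.0506 × 5.67×10⁻⁵ / (4π×10⁻⁷ × 1.525) = 18.8 A.

I ≈ 18.8 A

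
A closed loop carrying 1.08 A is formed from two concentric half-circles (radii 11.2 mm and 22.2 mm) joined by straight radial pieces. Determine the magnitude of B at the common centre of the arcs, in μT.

The radial connectors point toward the centre, so dl × r̂ = 0 and they contribute nothing.
Each semicircle gives μ₀I/(4R): inner arc 3.03×10⁻⁵ T, outer arc 1.53×10⁻⁵ T.
The two arcs carry current in opposite angular senses, so their fields oppose: B = |3.03×10⁻⁵ − 1.53×10⁻⁵| = 1.50×10⁻⁵ T.

B ≈ 15.0 μT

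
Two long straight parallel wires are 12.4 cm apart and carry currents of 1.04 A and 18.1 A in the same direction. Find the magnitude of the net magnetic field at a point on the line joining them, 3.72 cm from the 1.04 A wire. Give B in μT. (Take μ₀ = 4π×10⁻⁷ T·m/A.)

B ≈ 36.1 μT

Each long wire gives B = μ₀I/(2πd). Distances are d₁ = 0.0372 m and d₂ = 0.0868 m.
B₁ = 5.59×10⁻⁶ T, B₂ = 4.17×10⁻⁵ T.
Between parallel currents the two contributions point in opposite directions, so they subtract. B = |B₁ − B₂| = |5.59×10⁻⁶ − 4.17×10⁻⁵| = 3.61×10⁻⁵ T.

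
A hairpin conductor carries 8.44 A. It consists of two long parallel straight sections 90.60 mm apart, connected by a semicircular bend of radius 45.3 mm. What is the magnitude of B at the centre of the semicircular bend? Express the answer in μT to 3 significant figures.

B ≈ 95.8 μT

The semicircular arc contributes B_arc = μ₀I·π/(4πR) = μ₀I/(4R) = 5.85×10⁻⁵ T.
Each semi-infinite lead is at perpendicular distance R = 0.0453 m from the centre, with the perpendicular foot at its near end, so it contributes μ₀I/(4πR); both point the same way, together 3.73×10⁻⁵ T.
Arc and leads all point the same direction: B = 5.85×10⁻⁵ + 3.73×10⁻⁵ = 9.58×10⁻⁵ T.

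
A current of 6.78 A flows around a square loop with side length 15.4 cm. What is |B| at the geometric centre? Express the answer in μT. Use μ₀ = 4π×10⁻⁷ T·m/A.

Each side is a finite straight segment at perpendicular distance d = a/(2 tan(π/4)) = 0.077 m from the centre, with end-angles ±π/4.
One side contributes B₁ = (μ₀I/4πd)·2 sin(π/4) = 1.25×10⁻⁵ T.
All 4 sides add in the same direction: B = 4 × 1.25×10⁻⁵ = 4.98×10⁻⁵ T.

B ≈ 49.8 μT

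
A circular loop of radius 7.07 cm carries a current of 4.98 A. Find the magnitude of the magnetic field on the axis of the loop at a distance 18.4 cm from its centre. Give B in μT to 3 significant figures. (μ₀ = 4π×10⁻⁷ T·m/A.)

On the axis of a circular loop, B = μ₀IR² / [2(R²+z²)^(3/2)].
R² + z² = (0.0707)² + (0.184)² = 0.03885 m², and (R²+z²)^(3/2) = 7.66×10⁻³ m³.
B = (4π×10⁻⁷ × 4.98 × 0.004998) / (2 × 7.66×10⁻³) = 2.04×10⁻⁶ T.

B ≈ 2.04 μT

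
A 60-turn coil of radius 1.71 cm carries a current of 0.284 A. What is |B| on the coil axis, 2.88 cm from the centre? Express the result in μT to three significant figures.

B ≈ 83.3 μT

For an N-turn flat coil, B = Nμ₀IR²/[2(R²+z²)^(3/2)] with R = 0.0171 m, z = 0.0288 m.
B = 60 × 1.39×10⁻⁶ T = 8.33×10⁻⁵ T.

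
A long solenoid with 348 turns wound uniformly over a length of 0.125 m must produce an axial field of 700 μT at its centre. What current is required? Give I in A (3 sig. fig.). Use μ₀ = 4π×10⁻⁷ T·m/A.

Inside a long solenoid B = μ₀nI with n = 2784 m⁻¹, so I = B/(μ₀n).
I = 7.00×10⁻⁴ / (4π×10⁻⁷ × 2784) = 0.200 A.

I ≈ 0.200 A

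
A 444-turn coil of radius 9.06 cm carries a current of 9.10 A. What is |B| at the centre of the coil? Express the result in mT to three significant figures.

For an N-turn flat coil, B = Nμ₀I/(2R) with R = 0.0906 m.
B = 444 × 6.31×10⁻⁵ T = 2.80×10⁻² T.

B ≈ 28.0 mT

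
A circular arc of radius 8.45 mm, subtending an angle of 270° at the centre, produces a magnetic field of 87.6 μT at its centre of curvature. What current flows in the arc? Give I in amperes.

For a circular arc, B = μ₀Iφ/(4πR) with φ in radians; here φ = 4.712 rad.
So I = 4πRB/(μ₀φ) = 4π × 0.00845 × 8.76×10⁻⁵ / (4π×10⁻⁷ × 4.712) = 1.57 A.

I ≈ 1.57 A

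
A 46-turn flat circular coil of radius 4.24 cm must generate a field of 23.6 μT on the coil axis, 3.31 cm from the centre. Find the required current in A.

I ≈ 0.0707 A

For an N-turn coil, B = Nμ₀IR²/[2(R²+z²)^(3/2)] with R = 0.0424 m, z = 0.0331 m, so I = 2B(R²+z²)^(3/2)/(Nμ₀R²) = 2 × 2.36×10⁻⁵ × 1.56×10⁻⁴ / (46 × 4π×10⁻⁷ × 0.001798) = 7.07×10⁻² A.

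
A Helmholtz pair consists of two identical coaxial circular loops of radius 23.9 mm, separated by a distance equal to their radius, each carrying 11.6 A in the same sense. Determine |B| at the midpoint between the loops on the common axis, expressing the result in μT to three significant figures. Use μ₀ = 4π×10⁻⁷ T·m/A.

Each loop contributes B = μ₀IR²/[2(R²+z²)^(3/2)] on the axis, with z measured from that loop.
Loop 1 (z = 0.01195 m): B₁ = 2.18×10⁻⁴ T. Loop 2 (z = 0.01195 m): B₂ = 2.18×10⁻⁴ T.
The fields add: B = B₁ + B₂ = 4.36×10⁻⁴ T.

B ≈ 436 μT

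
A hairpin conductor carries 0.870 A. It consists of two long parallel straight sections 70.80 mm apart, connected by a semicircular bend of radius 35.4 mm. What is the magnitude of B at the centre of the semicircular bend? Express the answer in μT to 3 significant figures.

The semicircular arc contributes B_arc = μ₀I·π/(4πR) = μ₀I/(4R) = 7.72×10⁻⁶ T.
Each semi-infinite lead is at perpendicular distance R = 0.0354 m from the centre, with the perpendicular foot at its near end, so it contributes μ₀I/(4πR); both point the same way, together 4.92×10⁻⁶ T.
Arc and leads all point the same direction: B = 7.72×10⁻⁶ + 4.92×10⁻⁶ = 1.26×10⁻⁵ T.

B ≈ 12.6 μT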